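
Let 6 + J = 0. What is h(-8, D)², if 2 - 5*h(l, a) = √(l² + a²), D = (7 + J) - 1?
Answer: 36/25 ≈ 1.4400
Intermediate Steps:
J = -6 (J = -6 + 0 = -6)
D = 0 (D = (7 - 6) - 1 = 1 - 1 = 0)
h(l, a) = ⅖ - √(a² + l²)/5 (h(l, a) = ⅖ - √(l² + a²)/5 = ⅖ - √(a² + l²)/5)
h(-8, D)² = (⅖ - √(0² + (-8)²)/5)² = (⅖ - √(0 + 64)/5)² = (⅖ - √64/5)² = (⅖ - ⅕*8)² = (⅖ - 8/5)² = (-6/5)² = 36/25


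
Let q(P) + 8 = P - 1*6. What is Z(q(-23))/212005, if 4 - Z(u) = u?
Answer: 41/212005 ≈ 0.00019339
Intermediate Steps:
q(P) = -14 + P (q(P) = -8 + (P - 1*6) = -8 + (P - 6) = -8 + (-6 + P) = -14 + P)
Z(u) = 4 - u
Z(q(-23))/212005 = (4 - (-14 - 23))/212005 = (4 - 1*(-37))*(1/212005) = (4 + 37)*(1/212005) = 41*(1/212005) = 41/212005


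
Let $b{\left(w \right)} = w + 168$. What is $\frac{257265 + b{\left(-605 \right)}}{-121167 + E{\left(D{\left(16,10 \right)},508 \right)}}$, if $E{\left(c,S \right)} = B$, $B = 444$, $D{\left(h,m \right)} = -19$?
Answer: $- \frac{256828}{120723} \approx -2.1274$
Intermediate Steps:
$b{\left(w \right)} = 168 + w$
$E{\left(c,S \right)} = 444$
$\frac{257265 + b{\left(-605 \right)}}{-121167 + E{\left(D{\left(16,10 \right)},508 \right)}} = \frac{257265 + \left(168 - 605\right)}{-121167 + 444} = \frac{257265 - 437}{-120723} = 256828 \left(- \frac{1}{120723}\right) = - \frac{256828}{120723}$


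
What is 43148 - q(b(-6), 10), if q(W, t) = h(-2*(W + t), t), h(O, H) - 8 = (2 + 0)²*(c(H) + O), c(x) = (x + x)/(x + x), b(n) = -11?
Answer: 43128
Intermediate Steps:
c(x) = 1 (c(x) = (2*x)/((2*x)) = (2*x)*(1/(2*x)) = 1)
h(O, H) = 12 + 4*O (h(O, H) = 8 + (2 + 0)²*(1 + O) = 8 + 2²*(1 + O) = 8 + 4*(1 + O) = 8 + (4 + 4*O) = 12 + 4*O)
q(W, t) = 12 - 8*W - 8*t (q(W, t) = 12 + 4*(-2*(W + t)) = 12 + 4*(-2*W - 2*t) = 12 + (-8*W - 8*t) = 12 - 8*W - 8*t)
43148 - q(b(-6), 10) = 43148 - (12 - 8*(-11) - 8*10) = 43148 - (12 + 88 - 80) = 43148 - 1*20 = 43148 - 20 = 43128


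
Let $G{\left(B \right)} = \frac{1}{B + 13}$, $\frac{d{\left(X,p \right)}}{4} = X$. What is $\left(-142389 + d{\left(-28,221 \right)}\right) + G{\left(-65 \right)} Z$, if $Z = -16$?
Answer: $- \frac{1852509}{13} \approx -1.425 \cdot 10^{5}$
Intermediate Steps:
$d{\left(X,p \right)} = 4 X$
$G{\left(B \right)} = \frac{1}{13 + B}$
$\left(-142389 + d{\left(-28,221 \right)}\right) + G{\left(-65 \right)} Z = \left(-142389 + 4 \left(-28\right)\right) + \frac{1}{13 - 65} \left(-16\right) = \left(-142389 - 112\right) + \frac{1}{-52} \left(-16\right) = -142501 - - \frac{4}{13} = -142501 + \frac{4}{13} = - \frac{1852509}{13}$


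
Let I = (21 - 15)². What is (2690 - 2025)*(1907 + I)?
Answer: 1292095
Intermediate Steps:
I = 36 (I = 6² = 36)
(2690 - 2025)*(1907 + I) = (2690 - 2025)*(1907 + 36) = 665*1943 = 1292095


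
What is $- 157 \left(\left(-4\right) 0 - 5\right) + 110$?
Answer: $895$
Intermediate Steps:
$- 157 \left(\left(-4\right) 0 - 5\right) + 110 = - 157 \left(0 - 5\right) + 110 = \left(-157\right) \left(-5\right) + 110 = 785 + 110 = 895$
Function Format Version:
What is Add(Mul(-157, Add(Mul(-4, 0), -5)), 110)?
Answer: 895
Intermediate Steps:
Add(Mul(-157, Add(Mul(-4, 0), -5)), 110) = Add(Mul(-157, Add(0, -5)), 110) = Add(Mul(-157, -5), 110) = Add(785, 110) = 895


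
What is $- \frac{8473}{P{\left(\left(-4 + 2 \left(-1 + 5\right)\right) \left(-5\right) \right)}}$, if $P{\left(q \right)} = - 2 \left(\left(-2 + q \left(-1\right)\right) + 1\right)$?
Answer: $\frac{8473}{38} \approx 222.97$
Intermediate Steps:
$P{\left(q \right)} = 2 + 2 q$ ($P{\left(q \right)} = - 2 \left(\left(-2 - q\right) + 1\right) = - 2 \left(-1 - q\right) = 2 + 2 q$)
$- \frac{8473}{P{\left(\left(-4 + 2 \left(-1 + 5\right)\right) \left(-5\right) \right)}} = - \frac{8473}{2 + 2 \left(-4 + 2 \left(-1 + 5\right)\right) \left(-5\right)} = - \frac{8473}{2 + 2 \left(-4 + 2 \cdot 4\right) \left(-5\right)} = - \frac{8473}{2 + 2 \left(-4 + 8\right) \left(-5\right)} = - \frac{8473}{2 + 2 \cdot 4 \left(-5\right)} = - \frac{8473}{2 + 2 \left(-20\right)} = - \frac{8473}{2 - 40} = - \frac{8473}{-38} = \left(-8473\right) \left(- \frac{1}{38}\right) = \frac{8473}{38}$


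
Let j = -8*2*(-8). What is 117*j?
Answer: 14976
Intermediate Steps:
j = 128 (j = -16*(-8) = 128)
117*j = 117*128 = 14976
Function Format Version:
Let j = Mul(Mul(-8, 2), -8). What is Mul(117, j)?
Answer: 14976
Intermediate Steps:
j = 128 (j = Mul(-16, -8) = 128)
Mul(117, j) = Mul(117, 128) = 14976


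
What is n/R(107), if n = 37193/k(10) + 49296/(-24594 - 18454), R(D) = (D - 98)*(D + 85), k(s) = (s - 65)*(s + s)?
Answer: -206913733/10228204800 ≈ -0.020230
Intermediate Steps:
k(s) = 2*s*(-65 + s) (k(s) = (-65 + s)*(2*s) = 2*s*(-65 + s))
R(D) = (-98 + D)*(85 + D)
n = -206913733/5919100 (n = 37193/((2*10*(-65 + 10))) + 49296/(-24594 - 18454) = 37193/((2*10*(-55))) + 49296/(-43048) = 37193/(-1100) + 49296*(-1/43048) = 37193*(-1/1100) - 6162/5381 = -37193/1100 - 6162/5381 = -206913733/5919100 ≈ -34.957)
n/R(107) = -206913733/(5919100*(-8330 + 107² - 13*107)) = -206913733/(5919100*(-8330 + 11449 - 1391)) = -206913733/5919100/1728 = -206913733/5919100*1/1728 = -206913733/10228204800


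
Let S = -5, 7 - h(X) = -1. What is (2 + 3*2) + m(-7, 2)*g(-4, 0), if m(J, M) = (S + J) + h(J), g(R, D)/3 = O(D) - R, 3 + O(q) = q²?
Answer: -4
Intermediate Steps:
h(X) = 8 (h(X) = 7 - 1*(-1) = 7 + 1 = 8)
O(q) = -3 + q²
g(R, D) = -9 - 3*R + 3*D² (g(R, D) = 3*((-3 + D²) - R) = 3*(-3 + D² - R) = -9 - 3*R + 3*D²)
m(J, M) = 3 + J (m(J, M) = (-5 + J) + 8 = 3 + J)
(2 + 3*2) + m(-7, 2)*g(-4, 0) = (2 + 3*2) + (3 - 7)*(-9 - 3*(-4) + 3*0²) = (2 + 6) - 4*(-9 + 12 + 3*0) = 8 - 4*(-9 + 12 + 0) = 8 - 4*3 = 8 - 12 = -4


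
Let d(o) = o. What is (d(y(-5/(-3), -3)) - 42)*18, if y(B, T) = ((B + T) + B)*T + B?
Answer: -744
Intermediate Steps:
y(B, T) = B + T*(T + 2*B) (y(B, T) = (T + 2*B)*T + B = T*(T + 2*B) + B = B + T*(T + 2*B))
(d(y(-5/(-3), -3)) - 42)*18 = ((-5/(-3) + (-3)**2 + 2*(-5/(-3))*(-3)) - 42)*18 = ((-5*(-1/3) + 9 + 2*(-5*(-1/3))*(-3)) - 42)*18 = ((5/3 + 9 + 2*(5/3)*(-3)) - 42)*18 = ((5/3 + 9 - 10) - 42)*18 = (2/3 - 42)*18 = -124/3*18 = -744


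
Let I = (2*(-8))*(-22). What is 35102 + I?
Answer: 35454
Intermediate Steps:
I = 352 (I = -16*(-22) = 352)
35102 + I = 35102 + 352 = 35454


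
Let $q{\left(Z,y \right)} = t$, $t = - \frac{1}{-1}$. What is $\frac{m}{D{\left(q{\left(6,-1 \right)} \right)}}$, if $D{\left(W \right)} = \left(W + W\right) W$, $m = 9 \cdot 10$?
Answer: $45$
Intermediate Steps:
$t = 1$ ($t = \left(-1\right) \left(-1\right) = 1$)
$m = 90$
$q{\left(Z,y \right)} = 1$
$D{\left(W \right)} = 2 W^{2}$ ($D{\left(W \right)} = 2 W W = 2 W^{2}$)
$\frac{m}{D{\left(q{\left(6,-1 \right)} \right)}} = \frac{90}{2 \cdot 1^{2}} = \frac{90}{2 \cdot 1} = \frac{90}{2} = 90 \cdot \frac{1}{2} = 45$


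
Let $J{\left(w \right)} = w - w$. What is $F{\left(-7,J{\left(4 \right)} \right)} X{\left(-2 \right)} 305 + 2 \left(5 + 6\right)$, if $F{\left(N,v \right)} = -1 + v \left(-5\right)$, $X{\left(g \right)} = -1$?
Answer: $327$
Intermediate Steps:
$J{\left(w \right)} = 0$
$F{\left(N,v \right)} = -1 - 5 v$
$F{\left(-7,J{\left(4 \right)} \right)} X{\left(-2 \right)} 305 + 2 \left(5 + 6\right) = \left(-1 - 0\right) \left(-1\right) 305 + 2 \left(5 + 6\right) = \left(-1 + 0\right) \left(-1\right) 305 + 2 \cdot 11 = \left(-1\right) \left(-1\right) 305 + 22 = 1 \cdot 305 + 22 = 305 + 22 = 327$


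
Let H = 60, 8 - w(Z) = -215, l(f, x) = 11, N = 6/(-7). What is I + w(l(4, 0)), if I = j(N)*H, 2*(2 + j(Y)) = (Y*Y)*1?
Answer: 6127/49 ≈ 125.04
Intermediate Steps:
N = -6/7 (N = 6*(-1/7) = -6/7 ≈ -0.85714)
w(Z) = 223 (w(Z) = 8 - 1*(-215) = 8 + 215 = 223)
j(Y) = -2 + Y**2/2 (j(Y) = -2 + ((Y*Y)*1)/2 = -2 + (Y**2*1)/2 = -2 + Y**2/2)
I = -4800/49 (I = (-2 + (-6/7)**2/2)*60 = (-2 + (1/2)*(36/49))*60 = (-2 + 18/49)*60 = -80/49*60 = -4800/49 ≈ -97.959)
I + w(l(4, 0)) = -4800/49 + 223 = 6127/49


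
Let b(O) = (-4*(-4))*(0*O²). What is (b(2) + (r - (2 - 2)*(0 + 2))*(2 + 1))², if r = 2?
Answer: 36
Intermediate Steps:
b(O) = 0 (b(O) = 16*0 = 0)
(b(2) + (r - (2 - 2)*(0 + 2))*(2 + 1))² = (0 + (2 - (2 - 2)*(0 + 2))*(2 + 1))² = (0 + (2 - 0*2)*3)² = (0 + (2 - 1*0)*3)² = (0 + (2 + 0)*3)² = (0 + 2*3)² = (0 + 6)² = 6² = 36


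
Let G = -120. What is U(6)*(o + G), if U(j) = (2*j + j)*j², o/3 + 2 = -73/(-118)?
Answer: -4746276/59 ≈ -80445.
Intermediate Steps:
o = -489/118 (o = -6 + 3*(-73/(-118)) = -6 + 3*(-73*(-1/118)) = -6 + 3*(73/118) = -6 + 219/118 = -489/118 ≈ -4.1441)
U(j) = 3*j³ (U(j) = (3*j)*j² = 3*j³)
U(6)*(o + G) = (3*6³)*(-489/118 - 120) = (3*216)*(-14649/118) = 648*(-14649/118) = -4746276/59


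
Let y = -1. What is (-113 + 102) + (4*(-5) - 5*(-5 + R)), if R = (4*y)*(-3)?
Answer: -66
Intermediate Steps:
R = 12 (R = (4*(-1))*(-3) = -4*(-3) = 12)
(-113 + 102) + (4*(-5) - 5*(-5 + R)) = (-113 + 102) + (4*(-5) - 5*(-5 + 12)) = -11 + (-20 - 5*7) = -11 + (-20 - 35) = -11 - 55 = -66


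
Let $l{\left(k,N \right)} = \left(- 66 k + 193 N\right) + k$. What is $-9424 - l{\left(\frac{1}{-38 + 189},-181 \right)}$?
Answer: $\frac{3851924}{151} \approx 25509.0$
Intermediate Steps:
$l{\left(k,N \right)} = - 65 k + 193 N$
$-9424 - l{\left(\frac{1}{-38 + 189},-181 \right)} = -9424 - \left(- \frac{65}{-38 + 189} + 193 \left(-181\right)\right) = -9424 - \left(- \frac{65}{151} - 34933\right) = -9424 - - \frac{5274948}{151} = -9424 + \frac{5274948}{151} = \frac{3851924}{151}$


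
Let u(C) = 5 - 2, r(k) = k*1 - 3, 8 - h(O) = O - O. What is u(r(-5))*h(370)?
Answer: 24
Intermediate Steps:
h(O) = 8 (h(O) = 8 - (O - O) = 8 - 1*0 = 8 + 0 = 8)
r(k) = -3 + k (r(k) = k - 3 = -3 + k)
u(C) = 3
u(r(-5))*h(370) = 3*8 = 24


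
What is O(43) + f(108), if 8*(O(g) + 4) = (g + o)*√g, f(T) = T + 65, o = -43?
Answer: 169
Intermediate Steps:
f(T) = 65 + T
O(g) = -4 + √g*(-43 + g)/8 (O(g) = -4 + ((g - 43)*√g)/8 = -4 + ((-43 + g)*√g)/8 = -4 + (√g*(-43 + g))/8 = -4 + √g*(-43 + g)/8)
O(43) + f(108) = (-4 - 43*√43/8 + 43^(3/2)/8) + (65 + 108) = (-4 - 43*√43/8 + (43*√43)/8) + 173 = (-4 - 43*√43/8 + 43*√43/8) + 173 = -4 + 173 = 169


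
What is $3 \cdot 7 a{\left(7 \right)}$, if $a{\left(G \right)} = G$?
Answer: $147$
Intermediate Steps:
$3 \cdot 7 a{\left(7 \right)} = 3 \cdot 7 \cdot 7 = 21 \cdot 7 = 147$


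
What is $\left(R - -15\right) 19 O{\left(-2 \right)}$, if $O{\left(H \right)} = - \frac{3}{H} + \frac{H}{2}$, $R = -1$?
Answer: $133$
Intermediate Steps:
$O{\left(H \right)} = \frac{H}{2} - \frac{3}{H}$ ($O{\left(H \right)} = - \frac{3}{H} + H \frac{1}{2} = - \frac{3}{H} + \frac{H}{2} = \frac{H}{2} - \frac{3}{H}$)
$\left(R - -15\right) 19 O{\left(-2 \right)} = \left(-1 - -15\right) 19 \left(\frac{1}{2} \left(-2\right) - \frac{3}{-2}\right) = \left(-1 + 15\right) 19 \left(-1 - - \frac{3}{2}\right) = 14 \cdot 19 \left(-1 + \frac{3}{2}\right) = 266 \cdot \frac{1}{2} = 133$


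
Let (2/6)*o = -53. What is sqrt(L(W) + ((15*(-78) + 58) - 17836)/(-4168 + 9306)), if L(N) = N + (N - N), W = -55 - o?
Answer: sqrt(662036438)/2569 ≈ 10.016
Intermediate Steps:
o = -159 (o = 3*(-53) = -159)
W = 104 (W = -55 - 1*(-159) = -55 + 159 = 104)
L(N) = N (L(N) = N + 0 = N)
sqrt(L(W) + ((15*(-78) + 58) - 17836)/(-4168 + 9306)) = sqrt(104 + ((15*(-78) + 58) - 17836)/(-4168 + 9306)) = sqrt(104 + ((-1170 + 58) - 17836)/5138) = sqrt(104 + (-1112 - 17836)*(1/5138)) = sqrt(104 - 18948*1/5138) = sqrt(104 - 9474/2569) = sqrt(257702/2569) = sqrt(662036438)/2569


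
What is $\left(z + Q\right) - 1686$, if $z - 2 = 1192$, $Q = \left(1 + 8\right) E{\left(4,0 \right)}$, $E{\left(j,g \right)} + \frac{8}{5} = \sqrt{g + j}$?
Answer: $- \frac{2442}{5} \approx -488.4$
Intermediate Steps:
$E{\left(j,g \right)} = - \frac{8}{5} + \sqrt{g + j}$
$Q = \frac{18}{5}$ ($Q = \left(1 + 8\right) \left(- \frac{8}{5} + \sqrt{0 + 4}\right) = 9 \left(- \frac{8}{5} + \sqrt{4}\right) = 9 \left(- \frac{8}{5} + 2\right) = 9 \cdot \frac{2}{5} = \frac{18}{5} \approx 3.6$)
$z = 1194$ ($z = 2 + 1192 = 1194$)
$\left(z + Q\right) - 1686 = \left(1194 + \frac{18}{5}\right) - 1686 = \frac{5988}{5} - 1686 = - \frac{2442}{5}$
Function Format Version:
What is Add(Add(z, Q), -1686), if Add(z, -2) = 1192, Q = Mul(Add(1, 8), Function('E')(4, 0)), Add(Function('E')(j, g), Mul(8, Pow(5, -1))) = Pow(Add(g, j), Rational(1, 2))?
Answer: Rational(-2442, 5) ≈ -488.40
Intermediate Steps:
Function('E')(j, g) = Add(Rational(-8, 5), Pow(Add(g, j), Rational(1, 2)))
Q = Rational(18, 5) (Q = Mul(Add(1, 8), Add(Rational(-8, 5), Pow(Add(0, 4), Rational(1, 2)))) = Mul(9, Add(Rational(-8, 5), Pow(4, Rational(1, 2)))) = Mul(9, Add(Rational(-8, 5), 2)) = Mul(9, Rational(2, 5)) = Rational(18, 5) ≈ 3.6000)
z = 1194 (z = Add(2, 1192) = 1194)
Add(Add(z, Q), -1686) = Add(Add(1194, Rational(18, 5)), -1686) = Add(Rational(5988, 5), -1686) = Rational(-2442, 5)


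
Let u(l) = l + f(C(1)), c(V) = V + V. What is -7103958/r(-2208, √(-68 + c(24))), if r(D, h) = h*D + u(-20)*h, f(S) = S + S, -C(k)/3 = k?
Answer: -3551979*I*√5/11170 ≈ -711.05*I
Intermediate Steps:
C(k) = -3*k
f(S) = 2*S
c(V) = 2*V
u(l) = -6 + l (u(l) = l + 2*(-3*1) = l + 2*(-3) = l - 6 = -6 + l)
r(D, h) = -26*h + D*h (r(D, h) = h*D + (-6 - 20)*h = D*h - 26*h = -26*h + D*h)
-7103958/r(-2208, √(-68 + c(24))) = -7103958*1/(√(-68 + 2*24)*(-26 - 2208)) = -7103958*(-1/(2234*√(-68 + 48))) = -7103958*I*√5/22340 = -3551979*I*√5/11170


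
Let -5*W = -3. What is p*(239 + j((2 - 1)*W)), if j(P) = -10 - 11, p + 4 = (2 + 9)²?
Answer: 25506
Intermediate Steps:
W = ⅗ (W = -⅕*(-3) = ⅗ ≈ 0.60000)
p = 117 (p = -4 + (2 + 9)² = -4 + 11² = -4 + 121 = 117)
j(P) = -21
p*(239 + j((2 - 1)*W)) = 117*(239 - 21) = 117*218 = 25506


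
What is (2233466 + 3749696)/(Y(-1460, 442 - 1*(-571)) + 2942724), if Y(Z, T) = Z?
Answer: 2991581/1470632 ≈ 2.0342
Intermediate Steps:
(2233466 + 3749696)/(Y(-1460, 442 - 1*(-571)) + 2942724) = (2233466 + 3749696)/(-1460 + 2942724) = 5983162/2941264 = 5983162*(1/2941264) = 2991581/1470632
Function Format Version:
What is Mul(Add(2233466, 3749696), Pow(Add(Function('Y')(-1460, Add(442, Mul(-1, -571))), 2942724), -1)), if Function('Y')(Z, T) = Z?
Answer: Rational(2991581, 1470632) ≈ 2.0342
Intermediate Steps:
Mul(Add(2233466, 3749696), Pow(Add(Function('Y')(-1460, Add(442, Mul(-1, -571))), 2942724), -1)) = Mul(Add(2233466, 3749696), Pow(Add(-1460, 2942724), -1)) = Mul(5983162, Pow(2941264, -1)) = Mul(5983162, Rational(1, 2941264)) = Rational(2991581, 1470632)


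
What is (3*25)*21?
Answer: 1575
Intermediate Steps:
(3*25)*21 = 75*21 = 1575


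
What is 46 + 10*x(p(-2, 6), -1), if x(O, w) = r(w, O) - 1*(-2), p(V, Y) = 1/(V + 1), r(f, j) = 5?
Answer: 116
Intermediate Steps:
p(V, Y) = 1/(1 + V)
x(O, w) = 7 (x(O, w) = 5 - 1*(-2) = 5 + 2 = 7)
46 + 10*x(p(-2, 6), -1) = 46 + 10*7 = 46 + 70 = 116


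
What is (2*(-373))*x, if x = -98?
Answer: 73108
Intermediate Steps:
(2*(-373))*x = (2*(-373))*(-98) = -746*(-98) = 73108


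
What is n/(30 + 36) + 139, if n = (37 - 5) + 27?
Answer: 9233/66 ≈ 139.89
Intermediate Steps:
n = 59 (n = 32 + 27 = 59)
n/(30 + 36) + 139 = 59/(30 + 36) + 139 = 59/66 + 139 = 9233/66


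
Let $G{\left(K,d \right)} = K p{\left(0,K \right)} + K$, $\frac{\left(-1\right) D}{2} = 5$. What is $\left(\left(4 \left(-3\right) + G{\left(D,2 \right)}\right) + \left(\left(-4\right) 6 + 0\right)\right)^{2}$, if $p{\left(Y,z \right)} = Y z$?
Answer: $2116$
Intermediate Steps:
$D = -10$ ($D = \left(-2\right) 5 = -10$)
$G{\left(K,d \right)} = K$ ($G{\left(K,d \right)} = K 0 K + K = K 0 + K = 0 + K = K$)
$\left(\left(4 \left(-3\right) + G{\left(D,2 \right)}\right) + \left(\left(-4\right) 6 + 0\right)\right)^{2} = \left(\left(4 \left(-3\right) - 10\right) + \left(\left(-4\right) 6 + 0\right)\right)^{2} = \left(\left(-12 - 10\right) + \left(-24 + 0\right)\right)^{2} = \left(-22 - 24\right)^{2} = \left(-46\right)^{2} = 2116$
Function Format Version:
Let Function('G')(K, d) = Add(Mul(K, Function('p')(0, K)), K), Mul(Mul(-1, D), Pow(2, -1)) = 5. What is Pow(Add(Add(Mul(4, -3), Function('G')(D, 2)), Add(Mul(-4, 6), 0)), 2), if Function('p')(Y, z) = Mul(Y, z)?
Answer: 2116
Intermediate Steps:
D = -10 (D = Mul(-2, 5) = -10)
Function('G')(K, d) = K (Function('G')(K, d) = Add(Mul(K, Mul(0, K)), K) = Add(Mul(K, 0), K) = Add(0, K) = K)
Pow(Add(Add(Mul(4, -3), Function('G')(D, 2)), Add(Mul(-4, 6), 0)), 2) = Pow(Add(Add(Mul(4, -3), -10), Add(Mul(-4, 6), 0)), 2) = Pow(Add(Add(-12, -10), Add(-24, 0)), 2) = Pow(Add(-22, -24), 2) = Pow(-46, 2) = 2116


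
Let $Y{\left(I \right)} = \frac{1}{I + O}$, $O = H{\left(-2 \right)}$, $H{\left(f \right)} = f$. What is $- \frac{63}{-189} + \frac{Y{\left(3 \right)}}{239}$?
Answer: $\frac{242}{717} \approx 0.33752$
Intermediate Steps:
$O = -2$
$Y{\left(I \right)} = \frac{1}{-2 + I}$ ($Y{\left(I \right)} = \frac{1}{I - 2} = \frac{1}{-2 + I}$)
$- \frac{63}{-189} + \frac{Y{\left(3 \right)}}{239} = - \frac{63}{-189} + \frac{1}{\left(-2 + 3\right) 239} = \left(-63\right) \left(- \frac{1}{189}\right) + 1^{-1} \cdot \frac{1}{239} = \frac{1}{3} + 1 \cdot \frac{1}{239} = \frac{1}{3} + \frac{1}{239} = \frac{242}{717}$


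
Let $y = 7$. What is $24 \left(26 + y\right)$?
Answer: $792$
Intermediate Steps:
$24 \left(26 + y\right) = 24 \left(26 + 7\right) = 24 \cdot 33 = 792$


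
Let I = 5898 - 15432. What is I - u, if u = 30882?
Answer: -40416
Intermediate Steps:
I = -9534
I - u = -9534 - 1*30882 = -9534 - 30882 = -40416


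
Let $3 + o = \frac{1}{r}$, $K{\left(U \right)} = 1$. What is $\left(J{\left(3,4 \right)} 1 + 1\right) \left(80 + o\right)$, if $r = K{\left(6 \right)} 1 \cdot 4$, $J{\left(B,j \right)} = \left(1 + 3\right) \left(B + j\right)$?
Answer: $\frac{8961}{4} \approx 2240.3$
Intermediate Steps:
$J{\left(B,j \right)} = 4 B + 4 j$ ($J{\left(B,j \right)} = 4 \left(B + j\right) = 4 B + 4 j$)
$r = 4$ ($r = 1 \cdot 1 \cdot 4 = 1 \cdot 4 = 4$)
$o = - \frac{11}{4}$ ($o = -3 + \frac{1}{4} = - \frac{11}{4} \approx -2.75$)
$\left(J{\left(3,4 \right)} 1 + 1\right) \left(80 + o\right) = \left(\left(4 \cdot 3 + 4 \cdot 4\right) 1 + 1\right) \left(80 - \frac{11}{4}\right) = \left(\left(12 + 16\right) 1 + 1\right) \frac{309}{4} = \left(28 \cdot 1 + 1\right) \frac{309}{4} = \left(28 + 1\right) \frac{309}{4} = 29 \cdot \frac{309}{4} = \frac{8961}{4}$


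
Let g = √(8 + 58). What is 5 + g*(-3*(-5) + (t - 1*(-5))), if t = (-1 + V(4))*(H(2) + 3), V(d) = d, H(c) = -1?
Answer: 5 + 26*√66 ≈ 216.23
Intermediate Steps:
g = √66 ≈ 8.1240
t = 6 (t = (-1 + 4)*(-1 + 3) = 3*2 = 6)
5 + g*(-3*(-5) + (t - 1*(-5))) = 5 + √66*(-3*(-5) + (6 - 1*(-5))) = 5 + √66*(15 + (6 + 5)) = 5 + √66*(15 + 11) = 5 + √66*26 = 5 + 26*√66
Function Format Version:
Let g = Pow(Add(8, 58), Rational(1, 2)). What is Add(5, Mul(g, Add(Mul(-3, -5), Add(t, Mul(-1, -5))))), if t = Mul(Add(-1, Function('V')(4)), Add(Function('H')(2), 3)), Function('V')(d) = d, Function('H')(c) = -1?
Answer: Add(5, Mul(26, Pow(66, Rational(1, 2)))) ≈ 216.23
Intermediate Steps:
g = Pow(66, Rational(1, 2)) ≈ 8.1240
t = 6 (t = Mul(Add(-1, 4), Add(-1, 3)) = Mul(3, 2) = 6)
Add(5, Mul(g, Add(Mul(-3, -5), Add(t, Mul(-1, -5))))) = Add(5, Mul(Pow(66, Rational(1, 2)), Add(Mul(-3, -5), Add(6, Mul(-1, -5))))) = Add(5, Mul(Pow(66, Rational(1, 2)), Add(15, Add(6, 5)))) = Add(5, Mul(Pow(66, Rational(1, 2)), Add(15, 11))) = Add(5, Mul(Pow(66, Rational(1, 2)), 26)) = Add(5, Mul(26, Pow(66, Rational(1, 2))))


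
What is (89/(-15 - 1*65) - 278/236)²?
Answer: 116877721/22278400 ≈ 5.2462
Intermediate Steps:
(89/(-15 - 1*65) - 278/236)² = (89/(-15 - 65) - 278*1/236)² = (89/(-80) - 139/118)² = (89*(-1/80) - 139/118)² = (-89/80 - 139/118)² = (-10811/4720)² = 116877721/22278400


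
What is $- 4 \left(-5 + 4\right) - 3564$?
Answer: $-3560$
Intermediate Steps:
$- 4 \left(-5 + 4\right) - 3564 = \left(-4\right) \left(-1\right) - 3564 = 4 - 3564 = -3560$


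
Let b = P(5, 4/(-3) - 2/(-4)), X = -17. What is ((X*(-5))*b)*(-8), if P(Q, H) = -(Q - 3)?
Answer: 1360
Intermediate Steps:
P(Q, H) = 3 - Q (P(Q, H) = -(-3 + Q) = 3 - Q)
b = -2 (b = 3 - 1*5 = 3 - 5 = -2)
((X*(-5))*b)*(-8) = (-17*(-5)*(-2))*(-8) = (85*(-2))*(-8) = -170*(-8) = 1360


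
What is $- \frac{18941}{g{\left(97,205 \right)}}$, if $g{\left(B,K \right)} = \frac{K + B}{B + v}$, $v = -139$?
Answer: $\frac{397761}{151} \approx 2634.2$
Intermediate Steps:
$g{\left(B,K \right)} = \frac{B + K}{-139 + B}$ ($g{\left(B,K \right)} = \frac{K + B}{B - 139} = \frac{B + K}{-139 + B}$)
$- \frac{18941}{g{\left(97,205 \right)}} = - \frac{18941}{\frac{1}{-139 + 97} \left(97 + 205\right)} = - \frac{18941}{\frac{1}{-42} \cdot 302} = - \frac{18941}{\left(- \frac{1}{42}\right) 302} = - \frac{18941}{- \frac{151}{21}} = \left(-18941\right) \left(- \frac{21}{151}\right) = \frac{397761}{151}$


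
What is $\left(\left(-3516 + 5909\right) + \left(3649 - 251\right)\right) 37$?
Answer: $214267$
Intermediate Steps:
$\left(\left(-3516 + 5909\right) + \left(3649 - 251\right)\right) 37 = \left(2393 + 3398\right) 37 = 5791 \cdot 37 = 214267$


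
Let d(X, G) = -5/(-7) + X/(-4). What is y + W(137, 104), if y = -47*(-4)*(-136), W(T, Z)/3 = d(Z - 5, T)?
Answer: -717923/28 ≈ -25640.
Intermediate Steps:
d(X, G) = 5/7 - X/4 (d(X, G) = -5*(-⅐) + X*(-¼) = 5/7 - X/4)
W(T, Z) = 165/28 - 3*Z/4 (W(T, Z) = 3*(5/7 - (Z - 5)/4) = 3*(5/7 - (-5 + Z)/4) = 3*(5/7 + (5/4 - Z/4)) = 3*(55/28 - Z/4) = 165/28 - 3*Z/4)
y = -25568 (y = 188*(-136) = -25568)
y + W(137, 104) = -25568 + (165/28 - ¾*104) = -25568 + (165/28 - 78) = -25568 - 2019/28 = -717923/28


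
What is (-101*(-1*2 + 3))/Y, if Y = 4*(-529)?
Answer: 101/2116 ≈ 0.047732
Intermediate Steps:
Y = -2116
(-101*(-1*2 + 3))/Y = -101*(-1*2 + 3)/(-2116) = -101*(-2 + 3)*(-1/2116) = -101*1*(-1/2116) = -101*(-1/2116) = 101/2116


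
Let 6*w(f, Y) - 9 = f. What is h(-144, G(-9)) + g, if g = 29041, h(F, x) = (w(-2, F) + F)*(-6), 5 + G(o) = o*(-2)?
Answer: 29898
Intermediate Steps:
w(f, Y) = 3/2 + f/6
G(o) = -5 - 2*o (G(o) = -5 + o*(-2) = -5 - 2*o)
h(F, x) = -7 - 6*F (h(F, x) = ((3/2 + (⅙)*(-2)) + F)*(-6) = ((3/2 - ⅓) + F)*(-6) = (7/6 + F)*(-6) = -7 - 6*F)
h(-144, G(-9)) + g = (-7 - 6*(-144)) + 29041 = (-7 + 864) + 29041 = 857 + 29041 = 29898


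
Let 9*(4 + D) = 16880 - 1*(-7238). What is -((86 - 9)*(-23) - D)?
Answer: 40021/9 ≈ 4446.8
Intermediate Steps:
D = 24082/9 (D = -4 + (16880 - 1*(-7238))/9 = -4 + (16880 + 7238)/9 = -4 + (1/9)*24118 = -4 + 24118/9 = 24082/9 ≈ 2675.8)
-((86 - 9)*(-23) - D) = -((86 - 9)*(-23) - 1*24082/9) = -(77*(-23) - 24082/9) = -(-1771 - 24082/9) = -1*(-40021/9) = 40021/9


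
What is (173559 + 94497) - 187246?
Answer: 80810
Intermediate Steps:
(173559 + 94497) - 187246 = 268056 - 187246 = 80810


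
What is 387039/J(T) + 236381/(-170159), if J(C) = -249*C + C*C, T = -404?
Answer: 3498024829/44889986108 ≈ 0.077924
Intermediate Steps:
J(C) = C**2 - 249*C (J(C) = -249*C + C**2 = C**2 - 249*C)
387039/J(T) + 236381/(-170159) = 387039/((-404*(-249 - 404))) + 236381/(-170159) = 387039/((-404*(-653))) + 236381*(-1/170159) = 387039/263812 - 236381/170159 = 3498024829/44889986108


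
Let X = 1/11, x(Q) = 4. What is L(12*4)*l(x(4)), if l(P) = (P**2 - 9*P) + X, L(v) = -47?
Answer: 10293/11 ≈ 935.73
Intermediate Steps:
X = 1/11 ≈ 0.090909
l(P) = 1/11 + P**2 - 9*P (l(P) = (P**2 - 9*P) + 1/11 = 1/11 + P**2 - 9*P)
L(12*4)*l(x(4)) = -47*(1/11 + 4**2 - 9*4) = -47*(1/11 + 16 - 36) = -47*(-219/11) = 10293/11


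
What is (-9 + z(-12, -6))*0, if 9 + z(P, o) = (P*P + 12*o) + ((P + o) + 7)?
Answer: 0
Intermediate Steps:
z(P, o) = -2 + P + P**2 + 13*o (z(P, o) = -9 + ((P*P + 12*o) + ((P + o) + 7)) = -9 + ((P**2 + 12*o) + (7 + P + o)) = -9 + (7 + P + P**2 + 13*o) = -2 + P + P**2 + 13*o)
(-9 + z(-12, -6))*0 = (-9 + (-2 - 12 + (-12)**2 + 13*(-6)))*0 = (-9 + (-2 - 12 + 144 - 78))*0 = (-9 + 52)*0 = 43*0 = 0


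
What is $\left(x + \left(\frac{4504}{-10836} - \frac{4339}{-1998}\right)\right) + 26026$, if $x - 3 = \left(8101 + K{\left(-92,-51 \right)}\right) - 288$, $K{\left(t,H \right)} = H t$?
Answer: $\frac{23175326599}{601398} \approx 38536.0$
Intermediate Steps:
$x = 12508$ ($x = 3 + \left(\left(8101 - -4692\right) - 288\right) = 3 + \left(\left(8101 + 4692\right) - 288\right) = 3 + \left(12793 - 288\right) = 3 + 12505 = 12508$)
$\left(x + \left(\frac{4504}{-10836} - \frac{4339}{-1998}\right)\right) + 26026 = \left(12508 + \left(\frac{4504}{-10836} - \frac{4339}{-1998}\right)\right) + 26026 = \left(12508 + \left(4504 \left(- \frac{1}{10836}\right) - - \frac{4339}{1998}\right)\right) + 26026 = \left(12508 + \left(- \frac{1126}{2709} + \frac{4339}{1998}\right)\right) + 26026 = \left(12508 + \frac{1056067}{601398}\right) + 26026 = \frac{7523342251}{601398} + 26026 = \frac{23175326599}{601398}$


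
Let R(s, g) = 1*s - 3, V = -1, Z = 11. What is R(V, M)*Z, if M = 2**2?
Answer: -44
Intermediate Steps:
M = 4
R(s, g) = -3 + s (R(s, g) = s - 3 = -3 + s)
R(V, M)*Z = (-3 - 1)*11 = -4*11 = -44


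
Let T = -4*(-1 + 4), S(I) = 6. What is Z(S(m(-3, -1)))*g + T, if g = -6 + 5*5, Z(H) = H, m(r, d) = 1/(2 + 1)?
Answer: 102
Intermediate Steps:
m(r, d) = 1/3
g = 19 (g = -6 + 25 = 19)
T = -12 (T = -4*3 = -12)
Z(S(m(-3, -1)))*g + T = 6*19 - 12 = 114 - 12 = 102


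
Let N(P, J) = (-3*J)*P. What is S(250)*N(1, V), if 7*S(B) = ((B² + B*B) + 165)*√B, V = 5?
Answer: -9387375*√10/7 ≈ -4.2408e+6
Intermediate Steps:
S(B) = √B*(165 + 2*B²)/7 (S(B) = (((B² + B*B) + 165)*√B)/7 = (((B² + B²) + 165)*√B)/7 = ((2*B² + 165)*√B)/7 = ((165 + 2*B²)*√B)/7 = (√B*(165 + 2*B²))/7 = √B*(165 + 2*B²)/7)
N(P, J) = -3*J*P
S(250)*N(1, V) = (√250*(165 + 2*250²)/7)*(-3*5*1) = ((5*√10)*(165 + 2*62500)/7)*(-15) = ((5*√10)*(165 + 125000)/7)*(-15) = ((⅐)*(5*√10)*125165)*(-15) = (625825*√10/7)*(-15) = -9387375*√10/7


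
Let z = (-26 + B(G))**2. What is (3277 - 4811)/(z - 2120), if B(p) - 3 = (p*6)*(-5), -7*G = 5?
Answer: 75166/103759 ≈ 0.72443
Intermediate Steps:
G = -5/7 (G = -1/7*5 = -5/7 ≈ -0.71429)
B(p) = 3 - 30*p (B(p) = 3 + (p*6)*(-5) = 3 + (6*p)*(-5) = 3 - 30*p)
z = 121/49 (z = (-26 + (3 - 30*(-5/7)))**2 = (-26 + (3 + 150/7))**2 = (-26 + 171/7)**2 = (-11/7)**2 = 121/49 ≈ 2.4694)
(3277 - 4811)/(z - 2120) = (3277 - 4811)/(121/49 - 2120) = -1534/(-103759/49) = -1534*(-49/103759) = 75166/103759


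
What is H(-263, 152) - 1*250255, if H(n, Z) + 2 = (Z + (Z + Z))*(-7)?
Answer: -253449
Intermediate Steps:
H(n, Z) = -2 - 21*Z (H(n, Z) = -2 + (Z + (Z + Z))*(-7) = -2 + (Z + 2*Z)*(-7) = -2 + (3*Z)*(-7) = -2 - 21*Z)
H(-263, 152) - 1*250255 = (-2 - 21*152) - 1*250255 = (-2 - 3192) - 250255 = -3194 - 250255 = -253449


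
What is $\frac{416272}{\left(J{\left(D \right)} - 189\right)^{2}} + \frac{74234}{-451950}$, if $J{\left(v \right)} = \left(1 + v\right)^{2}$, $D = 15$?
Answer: $\frac{93900446987}{1014401775} \approx 92.567$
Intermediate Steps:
$\frac{416272}{\left(J{\left(D \right)} - 189\right)^{2}} + \frac{74234}{-451950} = \frac{416272}{\left(\left(1 + 15\right)^{2} - 189\right)^{2}} + \frac{74234}{-451950} = \frac{416272}{\left(16^{2} - 189\right)^{2}} + 74234 \left(- \frac{1}{451950}\right) = \frac{416272}{\left(256 - 189\right)^{2}} - \frac{37117}{225975} = \frac{416272}{67^{2}} - \frac{37117}{225975} = \frac{416272}{4489} - \frac{37117}{225975} = \frac{93900446987}{1014401775}$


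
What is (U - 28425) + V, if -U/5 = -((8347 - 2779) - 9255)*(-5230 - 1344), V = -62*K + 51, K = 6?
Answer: 121162944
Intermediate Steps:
V = -321 (V = -62*6 + 51 = -372 + 51 = -321)
U = 121191690 (U = -(-5)*((8347 - 2779) - 9255)*(-5230 - 1344) = -(-5)*(5568 - 9255)*(-6574) = -(-5)*(-3687*(-6574)) = -(-5)*24238338 = -5*(-24238338) = 121191690)
(U - 28425) + V = (121191690 - 28425) - 321 = 121163265 - 321 = 121162944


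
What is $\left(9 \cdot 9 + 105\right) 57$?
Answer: $10602$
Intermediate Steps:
$\left(9 \cdot 9 + 105\right) 57 = \left(81 + 105\right) 57 = 186 \cdot 57 = 10602$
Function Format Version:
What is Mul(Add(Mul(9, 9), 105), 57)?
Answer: 10602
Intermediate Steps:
Mul(Add(Mul(9, 9), 105), 57) = Mul(Add(81, 105), 57) = Mul(186, 57) = 10602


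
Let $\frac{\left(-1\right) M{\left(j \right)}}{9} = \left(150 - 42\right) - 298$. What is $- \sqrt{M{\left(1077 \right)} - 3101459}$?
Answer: $- i \sqrt{3099749} \approx - 1760.6 i$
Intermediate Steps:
$M{\left(j \right)} = 1710$ ($M{\left(j \right)} = - 9 \left(\left(150 - 42\right) - 298\right) = - 9 \left(108 - 298\right) = \left(-9\right) \left(-190\right) = 1710$)
$- \sqrt{M{\left(1077 \right)} - 3101459} = - \sqrt{1710 - 3101459} = - \sqrt{-3099749} = - i \sqrt{3099749}$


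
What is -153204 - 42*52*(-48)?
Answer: -48372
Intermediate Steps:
-153204 - 42*52*(-48) = -153204 - 2184*(-48) = -153204 - 1*(-104832) = -153204 + 104832 = -48372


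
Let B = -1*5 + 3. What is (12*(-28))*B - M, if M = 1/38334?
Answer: 25760447/38334 ≈ 672.00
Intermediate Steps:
B = -2 (B = -5 + 3 = -2)
M = 1/38334 ≈ 2.6086e-5
(12*(-28))*B - M = (12*(-28))*(-2) - 1*1/38334 = -336*(-2) - 1/38334 = 672 - 1/38334 = 25760447/38334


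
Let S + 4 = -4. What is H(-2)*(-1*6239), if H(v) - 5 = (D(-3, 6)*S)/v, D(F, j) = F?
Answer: 43673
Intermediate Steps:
S = -8 (S = -4 - 4 = -8)
H(v) = 5 + 24/v (H(v) = 5 + (-3*(-8))/v = 5 + 24/v)
H(-2)*(-1*6239) = (5 + 24/(-2))*(-1*6239) = (5 + 24*(-½))*(-6239) = (5 - 12)*(-6239) = -7*(-6239) = 43673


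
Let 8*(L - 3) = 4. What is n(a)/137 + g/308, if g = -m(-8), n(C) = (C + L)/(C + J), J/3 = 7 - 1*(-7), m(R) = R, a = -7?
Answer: 2663/105490 ≈ 0.025244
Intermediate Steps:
L = 7/2 (L = 3 + (⅛)*4 = 3 + ½ = 7/2 ≈ 3.5000)
J = 42 (J = 3*(7 - 1*(-7)) = 3*(7 + 7) = 3*14 = 42)
n(C) = (7/2 + C)/(42 + C) (n(C) = (C + 7/2)/(C + 42) = (7/2 + C)/(42 + C))
g = 8 (g = -1*(-8) = 8)
n(a)/137 + g/308 = ((7/2 - 7)/(42 - 7))/137 + 8/308 = (-7/2/35)*(1/137) + 8*(1/308) = ((1/35)*(-7/2))*(1/137) + 2/77 = -⅒*1/137 + 2/77 = -1/1370 + 2/77 = 2663/105490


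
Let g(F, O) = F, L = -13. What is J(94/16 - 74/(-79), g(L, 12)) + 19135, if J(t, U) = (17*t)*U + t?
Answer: 2786555/158 ≈ 17636.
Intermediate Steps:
J(t, U) = t + 17*U*t (J(t, U) = 17*U*t + t = t + 17*U*t)
J(94/16 - 74/(-79), g(L, 12)) + 19135 = (94/16 - 74/(-79))*(1 + 17*(-13)) + 19135 = (94*(1/16) - 74*(-1/79))*(1 - 221) + 19135 = (47/8 + 74/79)*(-220) + 19135 = (4305/632)*(-220) + 19135 = -236775/158 + 19135 = 2786555/158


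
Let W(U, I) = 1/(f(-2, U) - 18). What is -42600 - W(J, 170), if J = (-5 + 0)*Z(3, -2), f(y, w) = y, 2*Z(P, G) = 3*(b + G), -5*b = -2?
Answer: -851999/20 ≈ -42600.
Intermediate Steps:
b = 2/5 (b = -1/5*(-2) = 2/5 ≈ 0.40000)
Z(P, G) = 3/5 + 3*G/2 (Z(P, G) = (3*(2/5 + G))/2 = (6/5 + 3*G)/2 = 3/5 + 3*G/2)
J = 12 (J = (-5 + 0)*(3/5 + (3/2)*(-2)) = -5*(3/5 - 3) = -5*(-12/5) = 12)
W(U, I) = -1/20 (W(U, I) = 1/(-2 - 18) = 1/(-20) = -1/20)
-42600 - W(J, 170) = -42600 - 1*(-1/20) = -42600 + 1/20 = -851999/20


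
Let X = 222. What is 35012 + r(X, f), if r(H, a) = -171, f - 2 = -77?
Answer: 34841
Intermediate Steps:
f = -75 (f = 2 - 77 = -75)
35012 + r(X, f) = 35012 - 171 = 34841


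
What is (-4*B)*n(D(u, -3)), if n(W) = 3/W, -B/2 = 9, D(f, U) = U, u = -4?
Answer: -72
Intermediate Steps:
B = -18 (B = -2*9 = -18)
(-4*B)*n(D(u, -3)) = (-4*(-18))*(3/(-3)) = 72*(3*(-⅓)) = 72*(-1) = -72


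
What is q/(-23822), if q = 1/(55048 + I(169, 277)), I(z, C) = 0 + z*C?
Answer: -1/2426532742 ≈ -4.1211e-10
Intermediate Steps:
I(z, C) = C*z (I(z, C) = 0 + C*z = C*z)
q = 1/101861 (q = 1/(55048 + 277*169) = 1/(55048 + 46813) = 1/101861 ≈ 9.8173e-6)
q/(-23822) = (1/101861)/(-23822) = (1/101861)*(-1/23822) = -1/2426532742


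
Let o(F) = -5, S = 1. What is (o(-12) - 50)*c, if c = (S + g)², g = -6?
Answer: -1375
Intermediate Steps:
c = 25 (c = (1 - 6)² = (-5)² = 25)
(o(-12) - 50)*c = (-5 - 50)*25 = -55*25 = -1375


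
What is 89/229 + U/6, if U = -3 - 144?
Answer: -11043/458 ≈ -24.111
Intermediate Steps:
U = -147
89/229 + U/6 = 89/229 - 147/6 = 89*(1/229) - 147*⅙ = 89/229 - 49/2 = -11043/458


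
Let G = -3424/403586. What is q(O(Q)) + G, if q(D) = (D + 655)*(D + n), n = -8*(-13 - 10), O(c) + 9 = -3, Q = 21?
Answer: 22317496916/201793 ≈ 1.1060e+5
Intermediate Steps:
O(c) = -12 (O(c) = -9 - 3 = -12)
n = 184 (n = -8*(-23) = 184)
q(D) = (184 + D)*(655 + D) (q(D) = (D + 655)*(D + 184) = (655 + D)*(184 + D) = (184 + D)*(655 + D))
G = -1712/201793 (G = -3424*1/403586 = -1712/201793 ≈ -0.0084839)
q(O(Q)) + G = (120520 + (-12)² + 839*(-12)) - 1712/201793 = (120520 + 144 - 10068) - 1712/201793 = 110596 - 1712/201793 = 22317496916/201793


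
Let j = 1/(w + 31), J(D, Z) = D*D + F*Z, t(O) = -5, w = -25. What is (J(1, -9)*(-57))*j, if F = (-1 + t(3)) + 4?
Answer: -361/2 ≈ -180.50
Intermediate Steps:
F = -2 (F = (-1 - 5) + 4 = -6 + 4 = -2)
J(D, Z) = D² - 2*Z (J(D, Z) = D*D - 2*Z = D² - 2*Z)
j = ⅙ (j = 1/(-25 + 31) = 1/6 = ⅙ ≈ 0.16667)
(J(1, -9)*(-57))*j = ((1² - 2*(-9))*(-57))*(⅙) = ((1 + 18)*(-57))*(⅙) = (19*(-57))*(⅙) = -1083*⅙ = -361/2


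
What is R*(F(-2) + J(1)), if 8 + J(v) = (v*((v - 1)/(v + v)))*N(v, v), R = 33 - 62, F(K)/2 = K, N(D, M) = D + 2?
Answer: 348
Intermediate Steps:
N(D, M) = 2 + D
F(K) = 2*K
R = -29
J(v) = -8 + (2 + v)*(-½ + v/2) (J(v) = -8 + (v*((v - 1)/(v + v)))*(2 + v) = -8 + (v*((-1 + v)/((2*v))))*(2 + v) = -8 + (v*((-1 + v)*(1/(2*v))))*(2 + v) = -8 + (v*((-1 + v)/(2*v)))*(2 + v) = -8 + (-½ + v/2)*(2 + v) = -8 + (2 + v)*(-½ + v/2))
R*(F(-2) + J(1)) = -29*(2*(-2) + (-9 + (½)*1 + (½)*1²)) = -29*(-4 + (-9 + ½ + (½)*1)) = -29*(-4 + (-9 + ½ + ½)) = -29*(-4 - 8) = -29*(-12) = 348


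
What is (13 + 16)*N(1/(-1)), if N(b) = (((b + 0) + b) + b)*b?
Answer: 87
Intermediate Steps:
N(b) = 3*b² (N(b) = ((b + b) + b)*b = (2*b + b)*b = (3*b)*b = 3*b²)
(13 + 16)*N(1/(-1)) = (13 + 16)*(3*(1/(-1))²) = 29*(3*(1*(-1))²) = 29*(3*(-1)²) = 29*(3*1) = 29*3 = 87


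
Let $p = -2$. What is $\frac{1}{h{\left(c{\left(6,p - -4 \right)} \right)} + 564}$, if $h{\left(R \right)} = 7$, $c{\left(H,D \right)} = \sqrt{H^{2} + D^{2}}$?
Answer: $\frac{1}{571} \approx 0.0017513$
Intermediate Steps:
$c{\left(H,D \right)} = \sqrt{D^{2} + H^{2}}$
$\frac{1}{h{\left(c{\left(6,p - -4 \right)} \right)} + 564} = \frac{1}{7 + 564} = \frac{1}{571}$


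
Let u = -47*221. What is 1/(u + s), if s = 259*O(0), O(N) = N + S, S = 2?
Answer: -1/9869 ≈ -0.00010133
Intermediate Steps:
O(N) = 2 + N (O(N) = N + 2 = 2 + N)
u = -10387
s = 518 (s = 259*(2 + 0) = 259*2 = 518)
1/(u + s) = 1/(-10387 + 518) = 1/(-9869) = -1/9869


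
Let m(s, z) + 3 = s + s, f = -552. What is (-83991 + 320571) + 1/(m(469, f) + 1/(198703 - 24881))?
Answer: 38449826601002/162523571 ≈ 2.3658e+5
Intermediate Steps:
m(s, z) = -3 + 2*s (m(s, z) = -3 + (s + s) = -3 + 2*s)
(-83991 + 320571) + 1/(m(469, f) + 1/(198703 - 24881)) = (-83991 + 320571) + 1/((-3 + 2*469) + 1/(198703 - 24881)) = 236580 + 1/((-3 + 938) + 1/173822) = 236580 + 1/(935 + 1/173822) = 236580 + 1/(162523571/173822) = 236580 + 173822/162523571 = 38449826601002/162523571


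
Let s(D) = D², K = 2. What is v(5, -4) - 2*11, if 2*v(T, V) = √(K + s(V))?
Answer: -22 + 3*√2/2 ≈ -19.879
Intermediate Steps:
v(T, V) = √(2 + V²)/2
v(5, -4) - 2*11 = √(2 + (-4)²)/2 - 2*11 = √(2 + 16)/2 - 22 = √18/2 - 22 = (3*√2)/2 - 22 = 3*√2/2 - 22 = -22 + 3*√2/2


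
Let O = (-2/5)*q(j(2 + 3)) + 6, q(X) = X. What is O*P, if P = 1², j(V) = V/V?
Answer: 28/5 ≈ 5.6000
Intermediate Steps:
j(V) = 1
O = 28/5 (O = -2/5*1 + 6 = -2*⅕*1 + 6 = -⅖*1 + 6 = -⅖ + 6 = 28/5 ≈ 5.6000)
P = 1
O*P = (28/5)*1 = 28/5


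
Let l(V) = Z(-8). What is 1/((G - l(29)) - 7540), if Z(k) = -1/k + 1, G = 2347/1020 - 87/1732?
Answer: -883320/6659238403 ≈ -0.00013265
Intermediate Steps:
G = 497033/220830 (G = 2347*(1/1020) - 87*1/1732 = 2347/1020 - 87/1732 = 497033/220830 ≈ 2.2507)
Z(k) = 1 - 1/k
l(V) = 9/8 (l(V) = (-1 - 8)/(-8) = -⅛*(-9) = 9/8)
1/((G - l(29)) - 7540) = 1/((497033/220830 - 1*9/8) - 7540) = 1/((497033/220830 - 9/8) - 7540) = 1/(994397/883320 - 7540) = 1/(-6659238403/883320) = -883320/6659238403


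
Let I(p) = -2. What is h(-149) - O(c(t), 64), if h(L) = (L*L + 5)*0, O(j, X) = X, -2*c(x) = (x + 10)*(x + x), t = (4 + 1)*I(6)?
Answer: -64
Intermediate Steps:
t = -10 (t = (4 + 1)*(-2) = 5*(-2) = -10)
c(x) = -x*(10 + x) (c(x) = -(x + 10)*(x + x)/2 = -(10 + x)*2*x/2 = -x*(10 + x))
h(L) = 0 (h(L) = (L**2 + 5)*0 = (5 + L**2)*0 = 0)
h(-149) - O(c(t), 64) = 0 - 1*64 = 0 - 64 = -64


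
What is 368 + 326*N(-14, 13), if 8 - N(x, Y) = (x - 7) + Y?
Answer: 5584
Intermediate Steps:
N(x, Y) = 15 - Y - x (N(x, Y) = 8 - ((x - 7) + Y) = 8 - ((-7 + x) + Y) = 8 - (-7 + Y + x) = 8 + (7 - Y - x) = 15 - Y - x)
368 + 326*N(-14, 13) = 368 + 326*(15 - 1*13 - 1*(-14)) = 368 + 326*(15 - 13 + 14) = 368 + 326*16 = 368 + 5216 = 5584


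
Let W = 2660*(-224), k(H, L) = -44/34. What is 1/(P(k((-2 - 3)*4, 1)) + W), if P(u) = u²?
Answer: -289/172197276 ≈ -1.6783e-6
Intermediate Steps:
k(H, L) = -22/17 (k(H, L) = -44*1/34 = -22/17)
W = -595840
1/(P(k((-2 - 3)*4, 1)) + W) = 1/((-22/17)² - 595840) = 1/(484/289 - 595840) = 1/(-172197276/289) = -289/172197276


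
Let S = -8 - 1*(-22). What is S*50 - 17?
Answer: 683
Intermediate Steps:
S = 14 (S = -8 + 22 = 14)
S*50 - 17 = 14*50 - 17 = 700 - 17 = 683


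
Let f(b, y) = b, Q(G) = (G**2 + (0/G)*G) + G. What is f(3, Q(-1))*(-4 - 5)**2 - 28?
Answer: 215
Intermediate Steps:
Q(G) = G + G**2 (Q(G) = (G**2 + 0*G) + G = (G**2 + 0) + G = G**2 + G = G + G**2)
f(3, Q(-1))*(-4 - 5)**2 - 28 = 3*(-4 - 5)**2 - 28 = 3*(-9)**2 - 28 = 3*81 - 28 = 243 - 28 = 215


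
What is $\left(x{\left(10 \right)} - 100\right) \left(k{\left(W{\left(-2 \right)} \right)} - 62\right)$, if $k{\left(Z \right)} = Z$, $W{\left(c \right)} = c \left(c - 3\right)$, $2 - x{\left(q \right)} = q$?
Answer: $5616$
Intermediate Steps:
$x{\left(q \right)} = 2 - q$
$W{\left(c \right)} = c \left(-3 + c\right)$
$\left(x{\left(10 \right)} - 100\right) \left(k{\left(W{\left(-2 \right)} \right)} - 62\right) = \left(\left(2 - 10\right) - 100\right) \left(- 2 \left(-3 - 2\right) - 62\right) = \left(\left(2 - 10\right) - 100\right) \left(\left(-2\right) \left(-5\right) - 62\right) = \left(-8 - 100\right) \left(10 - 62\right) = \left(-108\right) \left(-52\right) = 5616$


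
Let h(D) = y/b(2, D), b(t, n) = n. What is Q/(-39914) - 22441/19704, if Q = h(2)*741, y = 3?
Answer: -458805535/393232728 ≈ -1.1668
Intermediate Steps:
h(D) = 3/D
Q = 2223/2 (Q = (3/2)*741 = 2223/2 ≈ 1111.5)
Q/(-39914) - 22441/19704 = (2223/2)/(-39914) - 22441/19704 = (2223/2)*(-1/39914) - 22441*1/19704 = -2223/79828 - 22441/19704 = -458805535/393232728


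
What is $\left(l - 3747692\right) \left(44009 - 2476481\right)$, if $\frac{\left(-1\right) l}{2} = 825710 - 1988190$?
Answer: $3460755753504$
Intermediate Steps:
$l = 2324960$ ($l = - 2 \left(825710 - 1988190\right) = \left(-2\right) \left(-1162480\right) = 2324960$)
$\left(l - 3747692\right) \left(44009 - 2476481\right) = \left(2324960 - 3747692\right) \left(44009 - 2476481\right) = \left(-1422732\right) \left(-2432472\right) = 3460755753504$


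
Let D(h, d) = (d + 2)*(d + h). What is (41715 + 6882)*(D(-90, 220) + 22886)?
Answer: 2514700362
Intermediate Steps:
D(h, d) = (2 + d)*(d + h)
(41715 + 6882)*(D(-90, 220) + 22886) = (41715 + 6882)*((220² + 2*220 + 2*(-90) + 220*(-90)) + 22886) = 48597*((48400 + 440 - 180 - 19800) + 22886) = 48597*(28860 + 22886) = 48597*51746 = 2514700362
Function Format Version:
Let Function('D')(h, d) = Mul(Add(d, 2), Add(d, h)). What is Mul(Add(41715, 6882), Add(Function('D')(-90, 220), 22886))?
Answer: 2514700362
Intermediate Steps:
Function('D')(h, d) = Mul(Add(2, d), Add(d, h))
Mul(Add(41715, 6882), Add(Function('D')(-90, 220), 22886)) = Mul(Add(41715, 6882), Add(Add(Pow(220, 2), Mul(2, 220), Mul(2, -90), Mul(220, -90)), 22886)) = Mul(48597, Add(Add(48400, 440, -180, -19800), 22886)) = Mul(48597, Add(28860, 22886)) = Mul(48597, 51746) = 2514700362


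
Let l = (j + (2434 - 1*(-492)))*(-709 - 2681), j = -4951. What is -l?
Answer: -6864750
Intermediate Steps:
l = 6864750 (l = (-4951 + (2434 - 1*(-492)))*(-709 - 2681) = (-4951 + (2434 + 492))*(-3390) = (-4951 + 2926)*(-3390) = -2025*(-3390) = 6864750)
-l = -1*6864750 = -6864750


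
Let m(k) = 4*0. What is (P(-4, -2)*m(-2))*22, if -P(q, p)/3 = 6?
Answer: 0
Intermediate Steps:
P(q, p) = -18 (P(q, p) = -3*6 = -18)
m(k) = 0
(P(-4, -2)*m(-2))*22 = -18*0*22 = 0*22 = 0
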